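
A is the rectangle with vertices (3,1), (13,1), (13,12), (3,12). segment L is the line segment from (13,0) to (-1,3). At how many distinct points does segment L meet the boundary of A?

The segment meets the boundary at (3,2.143), (8.333,1).

2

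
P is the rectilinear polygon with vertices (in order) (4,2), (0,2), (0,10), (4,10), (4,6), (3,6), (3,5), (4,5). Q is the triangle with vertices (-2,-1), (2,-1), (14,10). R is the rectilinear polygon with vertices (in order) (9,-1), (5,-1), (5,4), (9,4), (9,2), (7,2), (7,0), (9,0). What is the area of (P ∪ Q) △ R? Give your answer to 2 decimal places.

|P ∪ Q| = 52.0795.
|(P ∪ Q) ∩ R| = 2.7358.
|(P ∪ Q) △ R| = 52.0795 + 16 − 5.4716 = 62.61.

62.61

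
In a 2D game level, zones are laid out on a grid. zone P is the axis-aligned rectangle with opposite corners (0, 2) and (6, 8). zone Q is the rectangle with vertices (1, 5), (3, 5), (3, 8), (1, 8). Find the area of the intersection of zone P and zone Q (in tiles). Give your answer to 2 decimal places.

6.00

|zone P∩zone Q|: x∈[1,3], y∈[5,8] → 2·3 = 6.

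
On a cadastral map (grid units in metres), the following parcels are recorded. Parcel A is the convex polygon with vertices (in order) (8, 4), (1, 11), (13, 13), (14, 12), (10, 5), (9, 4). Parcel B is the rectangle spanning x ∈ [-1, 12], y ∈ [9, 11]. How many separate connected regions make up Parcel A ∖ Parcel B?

1

Parcel A ∖ Parcel B is a single connected region.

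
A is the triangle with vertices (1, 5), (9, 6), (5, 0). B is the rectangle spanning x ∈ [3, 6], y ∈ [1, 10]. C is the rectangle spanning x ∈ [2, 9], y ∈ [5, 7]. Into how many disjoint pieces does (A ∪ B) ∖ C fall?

(A ∪ B) ∖ C splits into 2 disjoint pieces (area 9, area 19.3792).

2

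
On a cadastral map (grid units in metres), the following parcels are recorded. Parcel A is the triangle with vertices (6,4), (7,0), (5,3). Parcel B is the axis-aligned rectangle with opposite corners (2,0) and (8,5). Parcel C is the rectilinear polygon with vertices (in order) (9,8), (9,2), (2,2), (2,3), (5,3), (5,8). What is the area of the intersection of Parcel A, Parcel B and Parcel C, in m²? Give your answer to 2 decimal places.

1.67

The intersection is the polygon with vertices (5,3), (6,4), (6.5,2), (5.667,2).
By the shoelace formula its area is 1.67.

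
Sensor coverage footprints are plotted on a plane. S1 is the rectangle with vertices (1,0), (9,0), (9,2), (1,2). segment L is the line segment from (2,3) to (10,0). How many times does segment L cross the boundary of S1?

The segment meets the boundary at (9,0.375), (4.667,2).

2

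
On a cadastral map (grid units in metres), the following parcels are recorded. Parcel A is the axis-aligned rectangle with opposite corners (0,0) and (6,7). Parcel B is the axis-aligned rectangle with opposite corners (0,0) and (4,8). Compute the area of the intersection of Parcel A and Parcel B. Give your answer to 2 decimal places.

28.00

|Parcel A∩Parcel B|: x∈[0,4], y∈[0,7] → 4·7 = 28.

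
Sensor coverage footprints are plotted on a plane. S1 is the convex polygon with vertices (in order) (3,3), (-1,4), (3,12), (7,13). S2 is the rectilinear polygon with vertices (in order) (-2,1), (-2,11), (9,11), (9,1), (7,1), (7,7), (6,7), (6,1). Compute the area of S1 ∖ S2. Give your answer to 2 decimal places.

5.45

|S1| = 36, |S1∩S2| = 30.55.
|S1 ∖ S2| = |S1| − |S1∩S2| = 36 − 30.55 = 5.45.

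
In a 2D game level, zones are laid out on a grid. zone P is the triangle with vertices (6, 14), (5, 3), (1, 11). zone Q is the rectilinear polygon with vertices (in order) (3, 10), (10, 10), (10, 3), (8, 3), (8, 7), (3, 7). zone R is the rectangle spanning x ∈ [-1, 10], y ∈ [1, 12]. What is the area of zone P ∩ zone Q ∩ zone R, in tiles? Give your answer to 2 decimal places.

7.50

The intersection is the polygon with vertices (3,7), (3,10), (5.636,10), (5.364,7).
By the shoelace formula its area is 7.50.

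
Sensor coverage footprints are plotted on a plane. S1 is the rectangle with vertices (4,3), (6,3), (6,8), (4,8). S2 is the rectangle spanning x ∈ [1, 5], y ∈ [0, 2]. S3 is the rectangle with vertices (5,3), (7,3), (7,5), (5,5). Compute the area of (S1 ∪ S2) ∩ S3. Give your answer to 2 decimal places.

The region (S1 ∪ S2) ∩ S3 is the polygon with vertices (6,3), (5,3), (5,5), (6,5).
By the shoelace formula its area is 2.00.

2.00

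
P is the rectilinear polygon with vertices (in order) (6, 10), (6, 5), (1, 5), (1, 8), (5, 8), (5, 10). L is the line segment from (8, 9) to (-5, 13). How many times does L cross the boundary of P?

The segment meets the boundary at (5,9.923), (6,9.615).

2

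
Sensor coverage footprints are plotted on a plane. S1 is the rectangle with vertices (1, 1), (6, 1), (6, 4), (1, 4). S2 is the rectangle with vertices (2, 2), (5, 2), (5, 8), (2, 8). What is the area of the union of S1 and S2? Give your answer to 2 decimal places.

27.00

By inclusion–exclusion:
Individual areas: |S1| = 15, |S2| = 18.
|S1∩S2|: x∈[2,5], y∈[2,4] → 3·2 = 6.
|S1 ∪ S2| = 33 − 6 = 27.00.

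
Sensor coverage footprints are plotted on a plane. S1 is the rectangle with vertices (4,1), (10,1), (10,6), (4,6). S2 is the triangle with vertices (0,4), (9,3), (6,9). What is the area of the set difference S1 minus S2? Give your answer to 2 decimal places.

|S1| = 30, |S1∩S2| = 11.3611.
|S1 ∖ S2| = |S1| − |S1∩S2| = 30 − 11.3611 = 18.64.

18.64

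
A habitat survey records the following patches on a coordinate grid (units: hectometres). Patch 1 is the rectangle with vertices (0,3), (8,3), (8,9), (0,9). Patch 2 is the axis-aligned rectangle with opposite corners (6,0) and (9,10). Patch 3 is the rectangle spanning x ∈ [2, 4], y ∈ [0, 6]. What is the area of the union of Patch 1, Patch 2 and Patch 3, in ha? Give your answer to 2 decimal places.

72.00

By inclusion–exclusion:
Individual areas: |Patch 1| = 48, |Patch 2| = 30, |Patch 3| = 12.
|Patch 1∩Patch 2|: x∈[6,8], y∈[3,9] → 2·6 = 12.
|Patch 1∩Patch 3|: x∈[2,4], y∈[3,6] → 2·3 = 6.
|Patch 2∩Patch 3| = 0 (no overlap).
|Patch 1∩Patch 2∩Patch 3| = 0.
|Patch 1 ∪ Patch 2 ∪ Patch 3| = 90 − 18 + 0 = 72.00.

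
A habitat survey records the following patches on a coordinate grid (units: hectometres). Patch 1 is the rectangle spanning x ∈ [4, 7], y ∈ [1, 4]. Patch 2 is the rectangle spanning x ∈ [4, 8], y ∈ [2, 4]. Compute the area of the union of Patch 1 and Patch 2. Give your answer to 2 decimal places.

By inclusion–exclusion:
Individual areas: |Patch 1| = 9, |Patch 2| = 8.
|Patch 1∩Patch 2|: x∈[4,7], y∈[2,4] → 3·2 = 6.
|Patch 1 ∪ Patch 2| = 17 − 6 = 11.00.

11.00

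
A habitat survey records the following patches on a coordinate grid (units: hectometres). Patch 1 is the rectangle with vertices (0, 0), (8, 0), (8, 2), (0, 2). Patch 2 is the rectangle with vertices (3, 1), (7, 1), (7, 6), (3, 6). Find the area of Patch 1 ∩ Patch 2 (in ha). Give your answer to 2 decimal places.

4.00

|Patch 1∩Patch 2|: x∈[3,7], y∈[1,2] → 4·1 = 4.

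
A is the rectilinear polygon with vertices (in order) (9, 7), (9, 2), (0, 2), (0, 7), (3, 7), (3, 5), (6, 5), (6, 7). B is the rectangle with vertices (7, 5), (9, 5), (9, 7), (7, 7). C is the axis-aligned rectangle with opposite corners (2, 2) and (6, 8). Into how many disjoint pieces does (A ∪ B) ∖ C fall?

(A ∪ B) ∖ C splits into 2 disjoint pieces (area 15, area 10).

2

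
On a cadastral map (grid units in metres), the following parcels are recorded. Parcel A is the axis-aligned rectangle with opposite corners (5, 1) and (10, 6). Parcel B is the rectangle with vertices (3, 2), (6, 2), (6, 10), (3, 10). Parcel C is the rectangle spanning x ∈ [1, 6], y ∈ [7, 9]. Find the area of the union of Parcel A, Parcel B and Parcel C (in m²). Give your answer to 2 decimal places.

49.00

By inclusion–exclusion:
Individual areas: |Parcel A| = 25, |Parcel B| = 24, |Parcel C| = 10.
|Parcel A∩Parcel B|: x∈[5,6], y∈[2,6] → 1·4 = 4.
|Parcel A∩Parcel C| = 0 (no overlap).
|Parcel B∩Parcel C|: x∈[3,6], y∈[7,9] → 3·2 = 6.
|Parcel A∩Parcel B∩Parcel C| = 0.
|Parcel A ∪ Parcel B ∪ Parcel C| = 59 − 10 + 0 = 49.00.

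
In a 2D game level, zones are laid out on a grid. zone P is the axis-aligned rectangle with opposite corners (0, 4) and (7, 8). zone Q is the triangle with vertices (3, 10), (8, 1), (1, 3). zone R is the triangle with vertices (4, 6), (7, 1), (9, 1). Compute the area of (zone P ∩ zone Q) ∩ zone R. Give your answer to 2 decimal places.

The region (zone P ∩ zone Q) ∩ zone R is the polygon with vertices (5.2,4), (4,6), (6,4).
By the shoelace formula its area is 0.80.

0.80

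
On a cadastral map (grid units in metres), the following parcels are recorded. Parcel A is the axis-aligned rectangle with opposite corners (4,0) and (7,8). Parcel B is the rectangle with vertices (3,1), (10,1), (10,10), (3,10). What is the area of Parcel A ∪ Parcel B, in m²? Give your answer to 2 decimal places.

66.00

By inclusion–exclusion:
Individual areas: |Parcel A| = 24, |Parcel B| = 63.
|Parcel A∩Parcel B|: x∈[4,7], y∈[1,8] → 3·7 = 21.
|Parcel A ∪ Parcel B| = 87 − 21 = 66.00.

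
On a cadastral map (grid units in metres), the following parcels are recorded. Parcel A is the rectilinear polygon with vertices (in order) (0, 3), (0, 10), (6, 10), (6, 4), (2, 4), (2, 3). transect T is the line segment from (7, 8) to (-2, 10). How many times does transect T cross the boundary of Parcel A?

The segment meets the boundary at (0,9.556), (6,8.222).

2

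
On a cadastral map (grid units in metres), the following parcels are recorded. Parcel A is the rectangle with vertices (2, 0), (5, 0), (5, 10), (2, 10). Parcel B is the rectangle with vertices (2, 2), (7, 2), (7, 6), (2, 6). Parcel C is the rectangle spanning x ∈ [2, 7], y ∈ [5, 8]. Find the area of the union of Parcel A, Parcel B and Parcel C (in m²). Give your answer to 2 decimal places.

By inclusion–exclusion:
Individual areas: |Parcel A| = 30, |Parcel B| = 20, |Parcel C| = 15.
|Parcel A∩Parcel B|: x∈[2,5], y∈[2,6] → 3·4 = 12.
|Parcel A∩Parcel C|: x∈[2,5], y∈[5,8] → 3·3 = 9.
|Parcel B∩Parcel C|: x∈[2,7], y∈[5,6] → 5·1 = 5.
|Parcel A∩Parcel B∩Parcel C| = 3.
|Parcel A ∪ Parcel B ∪ Parcel C| = 65 − 26 + 3 = 42.00.

42.00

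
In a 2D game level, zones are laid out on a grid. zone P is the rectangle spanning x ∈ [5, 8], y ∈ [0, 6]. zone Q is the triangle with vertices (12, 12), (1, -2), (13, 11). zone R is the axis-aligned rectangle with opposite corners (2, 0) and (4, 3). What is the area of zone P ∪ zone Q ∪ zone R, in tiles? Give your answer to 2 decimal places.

33.12

By inclusion–exclusion:
Individual areas: |zone P| = 18, |zone Q| = 12.5, |zone R| = 6.
|zone P∩zone Q| = 2.8003.
|zone P∩zone R| = 0 (no overlap).
|zone Q∩zone R| = 0.5775.
|zone P∩zone Q∩zone R| = 0.
|zone P ∪ zone Q ∪ zone R| = 36.5 − 3.3779 + 0 = 33.12.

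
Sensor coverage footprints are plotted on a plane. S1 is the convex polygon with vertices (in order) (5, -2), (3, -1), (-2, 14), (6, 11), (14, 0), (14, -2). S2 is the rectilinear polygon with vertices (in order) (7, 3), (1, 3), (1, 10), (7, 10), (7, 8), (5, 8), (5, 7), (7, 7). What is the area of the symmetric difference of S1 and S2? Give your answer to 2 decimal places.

|S1| = 132.5, |S2| = 40, |S1∩S2| = 39.2822.
|S1 △ S2| = |S1| + |S2| − 2·|S1∩S2| = 132.5 + 40 − 78.5644 = 93.94.

93.94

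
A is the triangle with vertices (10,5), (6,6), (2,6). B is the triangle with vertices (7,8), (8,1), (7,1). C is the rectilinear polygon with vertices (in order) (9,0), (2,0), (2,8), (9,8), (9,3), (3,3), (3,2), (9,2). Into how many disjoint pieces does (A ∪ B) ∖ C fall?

(A ∪ B) ∖ C splits into 2 disjoint pieces (area 0.0625, area 0.7857).

2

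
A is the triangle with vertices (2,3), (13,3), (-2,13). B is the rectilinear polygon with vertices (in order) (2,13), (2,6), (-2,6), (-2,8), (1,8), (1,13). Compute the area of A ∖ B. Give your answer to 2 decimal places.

49.13

|A| = 55, |A∩B| = 5.8667.
|A ∖ B| = |A| − |A∩B| = 55 − 5.8667 = 49.13.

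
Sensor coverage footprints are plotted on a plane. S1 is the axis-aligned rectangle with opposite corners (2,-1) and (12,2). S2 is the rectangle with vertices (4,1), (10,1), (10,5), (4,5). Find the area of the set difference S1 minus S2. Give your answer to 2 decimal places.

24.00

|S1∩S2|: x∈[4,10], y∈[1,2] → 6·1 = 6.
|S1| = 30.
|S1 ∖ S2| = |S1| − |S1∩S2| = 30 − 6 = 24.00.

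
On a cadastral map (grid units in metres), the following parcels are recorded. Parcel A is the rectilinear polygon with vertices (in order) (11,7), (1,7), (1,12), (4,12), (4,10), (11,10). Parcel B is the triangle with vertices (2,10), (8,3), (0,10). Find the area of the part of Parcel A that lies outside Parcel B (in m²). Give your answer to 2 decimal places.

|Parcel A| = 36, |Parcel A∩Parcel B| = 4.2768.
|Parcel A ∖ Parcel B| = |Parcel A| − |Parcel A∩Parcel B| = 36 − 4.2768 = 31.72.

31.72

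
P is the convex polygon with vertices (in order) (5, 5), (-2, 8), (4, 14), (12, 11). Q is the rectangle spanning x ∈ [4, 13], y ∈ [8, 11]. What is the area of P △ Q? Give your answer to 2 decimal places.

54.00

|P| = 64.5, |Q| = 27, |P∩Q| = 18.75.
|P △ Q| = |P| + |Q| − 2·|P∩Q| = 64.5 + 27 − 37.5 = 54.00.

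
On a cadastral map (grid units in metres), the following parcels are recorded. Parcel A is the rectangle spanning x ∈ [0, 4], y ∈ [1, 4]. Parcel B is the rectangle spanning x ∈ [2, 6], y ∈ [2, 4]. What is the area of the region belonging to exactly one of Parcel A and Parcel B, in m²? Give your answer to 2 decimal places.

12.00

|Parcel A∩Parcel B|: x∈[2,4], y∈[2,4] → 2·2 = 4.
|Parcel A △ Parcel B| = |Parcel A| + |Parcel B| − 2·|Parcel A∩Parcel B| = 12 + 8 − 8 = 12.00.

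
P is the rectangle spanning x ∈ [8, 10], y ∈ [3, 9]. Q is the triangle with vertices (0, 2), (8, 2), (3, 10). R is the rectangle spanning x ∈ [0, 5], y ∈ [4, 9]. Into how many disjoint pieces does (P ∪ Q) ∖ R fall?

(P ∪ Q) ∖ R splits into 3 disjoint pieces (area 12, area 0.5, area 16.45).

3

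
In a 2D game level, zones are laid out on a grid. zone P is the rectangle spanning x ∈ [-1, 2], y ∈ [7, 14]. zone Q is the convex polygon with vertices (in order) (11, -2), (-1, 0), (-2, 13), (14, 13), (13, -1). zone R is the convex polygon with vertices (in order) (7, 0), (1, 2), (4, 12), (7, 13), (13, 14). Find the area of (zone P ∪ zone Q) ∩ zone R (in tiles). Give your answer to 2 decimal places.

The region (zone P ∪ zone Q) ∩ zone R is the polygon with vertices (12.571,13), (7,0), (1,2), (4,12), (7,13).
By the shoelace formula its area is 88.71.

88.71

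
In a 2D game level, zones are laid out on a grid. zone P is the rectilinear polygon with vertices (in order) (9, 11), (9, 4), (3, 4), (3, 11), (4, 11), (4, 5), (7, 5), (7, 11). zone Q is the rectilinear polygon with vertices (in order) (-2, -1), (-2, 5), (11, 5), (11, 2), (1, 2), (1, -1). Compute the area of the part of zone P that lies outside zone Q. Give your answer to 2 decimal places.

18.00

|zone P| = 24, |zone P∩zone Q| = 6.
|zone P ∖ zone Q| = |zone P| − |zone P∩zone Q| = 24 − 6 = 18.00.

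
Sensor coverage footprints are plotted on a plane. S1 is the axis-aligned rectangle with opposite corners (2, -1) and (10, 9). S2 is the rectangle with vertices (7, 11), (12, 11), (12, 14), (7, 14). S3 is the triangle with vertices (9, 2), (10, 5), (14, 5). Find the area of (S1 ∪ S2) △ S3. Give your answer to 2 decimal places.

98.60

|S1 ∪ S2| = 95.
|(S1 ∪ S2) ∩ S3| = 1.2.
|(S1 ∪ S2) △ S3| = 95 + 6 − 2.4 = 98.60.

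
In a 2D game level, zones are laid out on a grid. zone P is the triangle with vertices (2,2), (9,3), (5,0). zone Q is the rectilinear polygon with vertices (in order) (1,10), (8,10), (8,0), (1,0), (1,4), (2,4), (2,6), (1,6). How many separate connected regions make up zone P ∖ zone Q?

zone P ∖ zone Q is a single connected region.

1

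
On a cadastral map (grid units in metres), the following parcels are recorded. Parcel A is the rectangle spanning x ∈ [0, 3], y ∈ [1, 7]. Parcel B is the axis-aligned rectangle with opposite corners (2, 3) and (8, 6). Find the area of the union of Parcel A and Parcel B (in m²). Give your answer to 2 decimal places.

33.00

By inclusion–exclusion:
Individual areas: |Parcel A| = 18, |Parcel B| = 18.
|Parcel A∩Parcel B|: x∈[2,3], y∈[3,6] → 1·3 = 3.
|Parcel A ∪ Parcel B| = 36 − 3 = 33.00.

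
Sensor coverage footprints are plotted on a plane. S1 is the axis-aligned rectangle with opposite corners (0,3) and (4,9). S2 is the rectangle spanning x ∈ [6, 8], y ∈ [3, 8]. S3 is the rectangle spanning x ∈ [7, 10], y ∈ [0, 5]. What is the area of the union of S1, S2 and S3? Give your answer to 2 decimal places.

By inclusion–exclusion:
Individual areas: |S1| = 24, |S2| = 10, |S3| = 15.
|S1∩S2| = 0 (no overlap).
|S1∩S3| = 0 (no overlap).
|S2∩S3|: x∈[7,8], y∈[3,5] → 1·2 = 2.
|S1∩S2∩S3| = 0.
|S1 ∪ S2 ∪ S3| = 49 − 2 + 0 = 47.00.

47.00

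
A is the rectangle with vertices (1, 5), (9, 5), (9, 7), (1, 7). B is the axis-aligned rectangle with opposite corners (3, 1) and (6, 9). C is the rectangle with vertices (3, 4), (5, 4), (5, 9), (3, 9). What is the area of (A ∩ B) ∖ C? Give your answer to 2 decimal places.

2.00

|A ∩ B| = 6.
|(A ∩ B) ∩ C| = 4.
|(A ∩ B) ∖ C| = 6 − 4 = 2.00.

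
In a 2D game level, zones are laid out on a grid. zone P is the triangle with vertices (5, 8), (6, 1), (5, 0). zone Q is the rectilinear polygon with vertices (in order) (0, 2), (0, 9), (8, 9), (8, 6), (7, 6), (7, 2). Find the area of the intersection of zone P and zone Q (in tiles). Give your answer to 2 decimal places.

The intersection is the polygon with vertices (5.857,2), (5,2), (5,8).
By the shoelace formula its area is 2.57.

2.57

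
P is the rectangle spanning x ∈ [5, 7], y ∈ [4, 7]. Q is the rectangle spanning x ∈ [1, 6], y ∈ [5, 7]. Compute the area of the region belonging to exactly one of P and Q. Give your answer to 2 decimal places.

12.00

|P∩Q|: x∈[5,6], y∈[5,7] → 1·2 = 2.
|P △ Q| = |P| + |Q| − 2·|P∩Q| = 6 + 10 − 4 = 12.00.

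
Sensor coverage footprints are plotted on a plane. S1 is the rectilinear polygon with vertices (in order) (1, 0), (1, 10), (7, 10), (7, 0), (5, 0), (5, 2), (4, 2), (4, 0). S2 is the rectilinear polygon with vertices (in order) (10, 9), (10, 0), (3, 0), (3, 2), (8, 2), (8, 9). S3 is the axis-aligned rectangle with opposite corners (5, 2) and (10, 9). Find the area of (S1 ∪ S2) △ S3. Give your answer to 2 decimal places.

|S1 ∪ S2| = 80.
|(S1 ∪ S2) ∩ S3| = 28.
|(S1 ∪ S2) △ S3| = 80 + 35 − 56 = 59.00.

59.00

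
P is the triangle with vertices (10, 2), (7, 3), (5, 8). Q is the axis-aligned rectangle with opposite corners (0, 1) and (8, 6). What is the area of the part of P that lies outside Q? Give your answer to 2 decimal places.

|P| = 6.5, |P∩Q| = 3.9.
|P ∖ Q| = |P| − |P∩Q| = 6.5 − 3.9 = 2.60.

2.60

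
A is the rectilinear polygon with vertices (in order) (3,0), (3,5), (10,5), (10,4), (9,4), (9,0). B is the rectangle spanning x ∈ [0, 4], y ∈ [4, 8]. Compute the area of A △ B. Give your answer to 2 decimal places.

45.00

|A| = 31, |B| = 16, |A∩B| = 1.
|A △ B| = |A| + |B| − 2·|A∩B| = 31 + 16 − 2 = 45.00.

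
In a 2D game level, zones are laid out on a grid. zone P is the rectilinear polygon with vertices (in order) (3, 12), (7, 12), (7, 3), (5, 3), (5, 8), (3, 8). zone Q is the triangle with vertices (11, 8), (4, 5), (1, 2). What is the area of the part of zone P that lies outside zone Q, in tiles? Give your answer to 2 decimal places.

|zone P| = 26, |zone P∩zone Q| = 1.7143.
|zone P ∖ zone Q| = |zone P| − |zone P∩zone Q| = 26 − 1.7143 = 24.29.

24.29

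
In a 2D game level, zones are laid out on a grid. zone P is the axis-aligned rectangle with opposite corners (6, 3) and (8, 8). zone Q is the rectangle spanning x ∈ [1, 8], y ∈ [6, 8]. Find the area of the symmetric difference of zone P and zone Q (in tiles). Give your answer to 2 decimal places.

16.00

|zone P∩zone Q|: x∈[6,8], y∈[6,8] → 2·2 = 4.
|zone P △ zone Q| = |zone P| + |zone Q| − 2·|zone P∩zone Q| = 10 + 14 − 8 = 16.00.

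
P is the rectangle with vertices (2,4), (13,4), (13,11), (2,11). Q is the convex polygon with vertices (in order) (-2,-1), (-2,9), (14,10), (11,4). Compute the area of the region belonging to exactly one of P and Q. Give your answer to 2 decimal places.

73.44

|P| = 77, |Q| = 111.5, |P∩Q| = 57.5312.
|P △ Q| = |P| + |Q| − 2·|P∩Q| = 77 + 111.5 − 115.0625 = 73.44.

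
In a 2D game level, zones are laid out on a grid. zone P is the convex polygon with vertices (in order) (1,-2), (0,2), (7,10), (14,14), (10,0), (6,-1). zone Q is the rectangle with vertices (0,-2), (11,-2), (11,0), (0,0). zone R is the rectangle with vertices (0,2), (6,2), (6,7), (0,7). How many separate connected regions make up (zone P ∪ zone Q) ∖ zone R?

1

(zone P ∪ zone Q) ∖ zone R is a single connected region.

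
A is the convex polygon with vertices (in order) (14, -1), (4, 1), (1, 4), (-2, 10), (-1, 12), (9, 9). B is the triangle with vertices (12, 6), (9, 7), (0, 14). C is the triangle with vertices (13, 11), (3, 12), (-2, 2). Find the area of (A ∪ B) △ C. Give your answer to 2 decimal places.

96.95

|A ∪ B| = 109.8526.
|(A ∪ B) ∩ C| = 32.7028.
|(A ∪ B) △ C| = 109.8526 + 52.5 − 65.4056 = 96.95.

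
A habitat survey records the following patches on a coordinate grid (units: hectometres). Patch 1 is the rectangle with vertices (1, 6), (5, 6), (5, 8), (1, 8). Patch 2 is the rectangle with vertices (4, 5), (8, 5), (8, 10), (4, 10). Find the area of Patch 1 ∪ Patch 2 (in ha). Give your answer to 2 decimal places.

By inclusion–exclusion:
Individual areas: |Patch 1| = 8, |Patch 2| = 20.
|Patch 1∩Patch 2|: x∈[4,5], y∈[6,8] → 1·2 = 2.
|Patch 1 ∪ Patch 2| = 28 − 2 = 26.00.

26.00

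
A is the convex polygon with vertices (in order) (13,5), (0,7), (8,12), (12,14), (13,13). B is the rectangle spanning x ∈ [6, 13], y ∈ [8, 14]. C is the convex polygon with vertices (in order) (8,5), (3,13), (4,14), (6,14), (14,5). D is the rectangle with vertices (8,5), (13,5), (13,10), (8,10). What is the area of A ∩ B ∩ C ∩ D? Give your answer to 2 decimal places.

4.89

The intersection is the polygon with vertices (11.333,8), (8,8), (8,10), (9.556,10).
By the shoelace formula its area is 4.89.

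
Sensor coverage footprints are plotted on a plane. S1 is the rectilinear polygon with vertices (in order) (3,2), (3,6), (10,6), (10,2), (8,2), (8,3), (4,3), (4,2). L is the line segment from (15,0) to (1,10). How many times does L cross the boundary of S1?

2

The segment meets the boundary at (6.6,6), (10,3.571).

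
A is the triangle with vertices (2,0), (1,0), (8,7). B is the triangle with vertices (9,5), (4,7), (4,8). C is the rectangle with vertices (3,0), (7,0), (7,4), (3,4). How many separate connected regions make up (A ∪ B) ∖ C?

2

(A ∪ B) ∖ C splits into 2 disjoint pieces (area 1.4167, area 3.1034).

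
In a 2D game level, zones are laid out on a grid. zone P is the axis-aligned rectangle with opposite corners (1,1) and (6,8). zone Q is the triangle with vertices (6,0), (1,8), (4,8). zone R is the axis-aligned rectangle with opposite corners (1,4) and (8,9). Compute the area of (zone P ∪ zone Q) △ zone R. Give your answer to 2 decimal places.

30.19

|zone P ∪ zone Q| = 35.1875.
|(zone P ∪ zone Q) ∩ zone R| = 20.
|(zone P ∪ zone Q) △ zone R| = 35.1875 + 35 − 40 = 30.19.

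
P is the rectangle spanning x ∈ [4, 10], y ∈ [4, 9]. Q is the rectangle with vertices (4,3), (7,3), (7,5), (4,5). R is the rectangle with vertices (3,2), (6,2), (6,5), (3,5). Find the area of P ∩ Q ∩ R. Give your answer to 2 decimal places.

2.00

The intersection is the polygon with vertices (6,5), (6,4), (4,4), (4,5).
By the shoelace formula its area is 2.00.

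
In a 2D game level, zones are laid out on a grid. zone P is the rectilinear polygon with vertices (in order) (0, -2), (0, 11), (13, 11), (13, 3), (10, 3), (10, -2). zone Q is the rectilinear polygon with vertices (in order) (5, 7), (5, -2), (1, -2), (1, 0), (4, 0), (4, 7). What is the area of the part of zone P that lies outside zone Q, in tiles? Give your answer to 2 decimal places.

|zone P| = 154, |zone P∩zone Q| = 15.
|zone P ∖ zone Q| = |zone P| − |zone P∩zone Q| = 154 − 15 = 139.00.

139.00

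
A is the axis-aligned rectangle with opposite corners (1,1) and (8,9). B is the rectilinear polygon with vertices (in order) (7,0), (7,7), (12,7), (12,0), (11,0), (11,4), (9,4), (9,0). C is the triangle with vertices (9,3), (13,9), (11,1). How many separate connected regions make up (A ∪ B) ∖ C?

2

(A ∪ B) ∖ C splits into 2 disjoint pieces (area 69, area 3).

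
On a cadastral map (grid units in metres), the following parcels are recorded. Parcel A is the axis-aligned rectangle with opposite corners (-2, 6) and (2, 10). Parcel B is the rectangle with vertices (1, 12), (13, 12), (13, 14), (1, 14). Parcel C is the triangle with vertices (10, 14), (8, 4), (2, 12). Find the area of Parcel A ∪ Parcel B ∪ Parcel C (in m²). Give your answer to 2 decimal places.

70.40

By inclusion–exclusion:
Individual areas: |Parcel A| = 16, |Parcel B| = 24, |Parcel C| = 38.
|Parcel A∩Parcel B| = 0 (no overlap).
|Parcel A∩Parcel C| = 0.
|Parcel B∩Parcel C| = 7.6.
|Parcel A∩Parcel B∩Parcel C| = 0.
|Parcel A ∪ Parcel B ∪ Parcel C| = 78 − 7.6 + 0 = 70.40.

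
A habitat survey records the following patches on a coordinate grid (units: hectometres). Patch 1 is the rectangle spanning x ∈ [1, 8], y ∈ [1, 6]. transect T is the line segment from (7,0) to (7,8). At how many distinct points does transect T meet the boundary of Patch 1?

2

The segment meets the boundary at (7,6), (7,1).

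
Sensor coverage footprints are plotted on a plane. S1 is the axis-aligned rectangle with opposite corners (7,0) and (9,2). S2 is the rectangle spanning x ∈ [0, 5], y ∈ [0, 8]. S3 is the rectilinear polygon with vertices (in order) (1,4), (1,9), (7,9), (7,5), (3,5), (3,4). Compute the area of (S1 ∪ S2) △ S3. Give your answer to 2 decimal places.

|S1 ∪ S2| = 44.
|(S1 ∪ S2) ∩ S3| = 14.
|(S1 ∪ S2) △ S3| = 44 + 26 − 28 = 42.00.

42.00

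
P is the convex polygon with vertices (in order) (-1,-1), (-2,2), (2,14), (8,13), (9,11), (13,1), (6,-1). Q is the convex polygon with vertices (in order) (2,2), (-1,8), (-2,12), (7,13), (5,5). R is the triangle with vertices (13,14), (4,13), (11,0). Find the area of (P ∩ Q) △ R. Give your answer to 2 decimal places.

|P ∩ Q| = 49.0923.
|(P ∩ Q) ∩ R| = 5.2355.
|(P ∩ Q) △ R| = 49.0923 + 62 − 10.4711 = 100.62.

100.62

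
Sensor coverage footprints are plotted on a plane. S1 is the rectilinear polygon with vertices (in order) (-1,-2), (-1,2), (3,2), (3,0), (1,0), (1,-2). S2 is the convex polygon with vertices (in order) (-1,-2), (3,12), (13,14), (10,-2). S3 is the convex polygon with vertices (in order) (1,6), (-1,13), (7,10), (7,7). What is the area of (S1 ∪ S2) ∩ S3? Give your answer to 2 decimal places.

21.12

The region (S1 ∪ S2) ∩ S3 is the polygon with vertices (2.871,11.548), (7,10), (7,7), (1.3,6.05).
By the shoelace formula its area is 21.12.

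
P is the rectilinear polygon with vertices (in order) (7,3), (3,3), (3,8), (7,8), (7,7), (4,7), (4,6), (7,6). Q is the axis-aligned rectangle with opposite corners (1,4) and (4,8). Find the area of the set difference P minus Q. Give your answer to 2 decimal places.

13.00

|P| = 17, |P∩Q| = 4.
|P ∖ Q| = |P| − |P∩Q| = 17 − 4 = 13.00.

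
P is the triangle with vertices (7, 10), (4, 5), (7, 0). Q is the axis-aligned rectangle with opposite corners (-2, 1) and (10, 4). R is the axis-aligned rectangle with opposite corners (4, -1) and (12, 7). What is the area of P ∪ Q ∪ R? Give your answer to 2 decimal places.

84.70

By inclusion–exclusion:
Individual areas: |P| = 15, |Q| = 36, |R| = 64.
|P∩Q| = 4.5.
|P∩R| = 12.3.
|Q∩R|: x∈[4,10], y∈[1,4] → 6·3 = 18.
|P∩Q∩R| = 4.5.
|P ∪ Q ∪ R| = 115 − 34.8 + 4.5 = 84.70.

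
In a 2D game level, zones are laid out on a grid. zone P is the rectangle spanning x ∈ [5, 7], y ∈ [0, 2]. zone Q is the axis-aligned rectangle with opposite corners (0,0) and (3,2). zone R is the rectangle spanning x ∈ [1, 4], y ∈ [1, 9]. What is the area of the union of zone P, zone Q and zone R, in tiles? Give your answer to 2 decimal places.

32.00

By inclusion–exclusion:
Individual areas: |zone P| = 4, |zone Q| = 6, |zone R| = 24.
|zone P∩zone Q| = 0 (no overlap).
|zone P∩zone R| = 0 (no overlap).
|zone Q∩zone R|: x∈[1,3], y∈[1,2] → 2·1 = 2.
|zone P∩zone Q∩zone R| = 0.
|zone P ∪ zone Q ∪ zone R| = 34 − 2 + 0 = 32.00.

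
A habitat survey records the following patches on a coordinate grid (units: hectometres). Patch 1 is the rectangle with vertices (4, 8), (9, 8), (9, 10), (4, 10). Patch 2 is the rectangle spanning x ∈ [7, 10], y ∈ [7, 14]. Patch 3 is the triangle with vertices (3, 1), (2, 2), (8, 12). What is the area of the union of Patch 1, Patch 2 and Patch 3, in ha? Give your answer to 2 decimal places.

By inclusion–exclusion:
Individual areas: |Patch 1| = 10, |Patch 2| = 21, |Patch 3| = 8.
|Patch 1∩Patch 2|: x∈[7,9], y∈[8,10] → 2·2 = 4.
|Patch 1∩Patch 3| = 0.8727.
|Patch 2∩Patch 3| = 0.2667.
|Patch 1∩Patch 2∩Patch 3| = 0.0091.
|Patch 1 ∪ Patch 2 ∪ Patch 3| = 39 − 5.1394 + 0.0091 = 33.87.

33.87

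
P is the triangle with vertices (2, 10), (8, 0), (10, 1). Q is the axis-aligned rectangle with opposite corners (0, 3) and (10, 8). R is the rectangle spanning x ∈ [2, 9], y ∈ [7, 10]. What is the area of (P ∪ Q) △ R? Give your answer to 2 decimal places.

|P ∪ Q| = 56.5.
|(P ∪ Q) ∩ R| = 7.5778.
|(P ∪ Q) △ R| = 56.5 + 21 − 15.1556 = 62.34.

62.34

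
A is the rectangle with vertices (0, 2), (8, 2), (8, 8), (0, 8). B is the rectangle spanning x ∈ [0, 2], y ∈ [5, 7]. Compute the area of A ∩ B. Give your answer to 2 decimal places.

4.00

|A∩B|: x∈[0,2], y∈[5,7] → 2·2 = 4.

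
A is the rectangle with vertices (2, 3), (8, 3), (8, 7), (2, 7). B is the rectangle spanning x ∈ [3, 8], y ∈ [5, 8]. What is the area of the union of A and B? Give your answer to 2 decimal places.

29.00

By inclusion–exclusion:
Individual areas: |A| = 24, |B| = 15.
|A∩B|: x∈[3,8], y∈[5,7] → 5·2 = 10.
|A ∪ B| = 39 − 10 = 29.00.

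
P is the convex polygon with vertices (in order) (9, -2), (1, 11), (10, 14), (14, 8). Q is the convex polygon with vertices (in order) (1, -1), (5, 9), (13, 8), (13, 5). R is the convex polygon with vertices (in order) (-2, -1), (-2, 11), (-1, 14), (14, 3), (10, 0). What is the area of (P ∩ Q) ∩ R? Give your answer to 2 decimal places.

The region (P ∩ Q) ∩ R is the polygon with vertices (5,9), (5.986,8.877), (11.973,4.487), (6.647,1.823), (3.909,6.273).
By the shoelace formula its area is 29.26.

29.26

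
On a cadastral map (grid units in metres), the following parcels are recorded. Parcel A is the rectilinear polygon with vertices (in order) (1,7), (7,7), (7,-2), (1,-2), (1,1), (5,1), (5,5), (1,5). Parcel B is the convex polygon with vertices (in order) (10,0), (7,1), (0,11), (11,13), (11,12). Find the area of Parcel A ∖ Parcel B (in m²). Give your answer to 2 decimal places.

25.86

|Parcel A| = 38, |Parcel A∩Parcel B| = 12.1429.
|Parcel A ∖ Parcel B| = |Parcel A| − |Parcel A∩Parcel B| = 38 − 12.1429 = 25.86.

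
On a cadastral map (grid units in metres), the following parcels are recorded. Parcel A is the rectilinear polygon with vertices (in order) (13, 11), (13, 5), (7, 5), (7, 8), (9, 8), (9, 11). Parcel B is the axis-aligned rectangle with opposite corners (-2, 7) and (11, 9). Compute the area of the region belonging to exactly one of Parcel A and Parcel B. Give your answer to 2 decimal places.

44.00

|Parcel A| = 30, |Parcel B| = 26, |Parcel A∩Parcel B| = 6.
|Parcel A △ Parcel B| = |Parcel A| + |Parcel B| − 2·|Parcel A∩Parcel B| = 30 + 26 − 12 = 44.00.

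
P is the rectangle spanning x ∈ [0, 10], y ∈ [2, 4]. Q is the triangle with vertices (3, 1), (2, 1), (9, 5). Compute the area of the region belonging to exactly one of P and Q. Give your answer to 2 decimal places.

|P| = 20, |Q| = 2, |P∩Q| = 1.
|P △ Q| = |P| + |Q| − 2·|P∩Q| = 20 + 2 − 2 = 20.00.

20.00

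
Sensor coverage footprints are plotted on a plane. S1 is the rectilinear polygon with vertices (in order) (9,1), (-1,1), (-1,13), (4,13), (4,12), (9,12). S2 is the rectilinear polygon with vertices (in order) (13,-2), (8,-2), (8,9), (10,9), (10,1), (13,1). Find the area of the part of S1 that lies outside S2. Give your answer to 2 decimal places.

107.00

|S1| = 115, |S1∩S2| = 8.
|S1 ∖ S2| = |S1| − |S1∩S2| = 115 − 8 = 107.00.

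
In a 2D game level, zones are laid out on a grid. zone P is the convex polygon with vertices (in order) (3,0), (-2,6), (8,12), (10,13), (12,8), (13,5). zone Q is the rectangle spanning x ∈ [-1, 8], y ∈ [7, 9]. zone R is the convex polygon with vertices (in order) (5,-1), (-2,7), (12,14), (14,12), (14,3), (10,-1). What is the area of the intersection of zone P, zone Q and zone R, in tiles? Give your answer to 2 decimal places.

13.33

The intersection is the polygon with vertices (8,9), (8,7), (-0.333,7), (3,9).
By the shoelace formula its area is 13.33.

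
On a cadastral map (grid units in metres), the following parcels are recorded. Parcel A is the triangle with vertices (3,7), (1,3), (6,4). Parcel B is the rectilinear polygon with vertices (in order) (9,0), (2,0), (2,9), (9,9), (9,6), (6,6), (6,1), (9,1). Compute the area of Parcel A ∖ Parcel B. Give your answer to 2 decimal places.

0.90

|Parcel A| = 9, |Parcel A∩Parcel B| = 8.1.
|Parcel A ∖ Parcel B| = |Parcel A| − |Parcel A∩Parcel B| = 9 − 8.1 = 0.90.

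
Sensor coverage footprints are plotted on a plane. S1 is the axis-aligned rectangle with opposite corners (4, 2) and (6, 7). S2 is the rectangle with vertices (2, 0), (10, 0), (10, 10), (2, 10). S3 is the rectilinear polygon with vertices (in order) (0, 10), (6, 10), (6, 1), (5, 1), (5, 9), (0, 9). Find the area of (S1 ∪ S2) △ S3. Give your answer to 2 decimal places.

70.00

|S1 ∪ S2| = 80.
|(S1 ∪ S2) ∩ S3| = 12.
|(S1 ∪ S2) △ S3| = 80 + 14 − 24 = 70.00.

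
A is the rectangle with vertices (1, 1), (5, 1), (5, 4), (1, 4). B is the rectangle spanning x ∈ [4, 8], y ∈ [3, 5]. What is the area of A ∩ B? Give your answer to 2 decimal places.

|A∩B|: x∈[4,5], y∈[3,4] → 1·1 = 1.

1.00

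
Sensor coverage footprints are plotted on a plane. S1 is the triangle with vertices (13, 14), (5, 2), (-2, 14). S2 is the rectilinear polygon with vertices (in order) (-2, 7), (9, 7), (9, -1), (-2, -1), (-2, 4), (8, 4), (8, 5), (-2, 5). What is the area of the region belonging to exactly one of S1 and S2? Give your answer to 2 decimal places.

|S1| = 90, |S2| = 78, |S1∩S2| = 12.5.
|S1 △ S2| = |S1| + |S2| − 2·|S1∩S2| = 90 + 78 − 25 = 143.00.

143.00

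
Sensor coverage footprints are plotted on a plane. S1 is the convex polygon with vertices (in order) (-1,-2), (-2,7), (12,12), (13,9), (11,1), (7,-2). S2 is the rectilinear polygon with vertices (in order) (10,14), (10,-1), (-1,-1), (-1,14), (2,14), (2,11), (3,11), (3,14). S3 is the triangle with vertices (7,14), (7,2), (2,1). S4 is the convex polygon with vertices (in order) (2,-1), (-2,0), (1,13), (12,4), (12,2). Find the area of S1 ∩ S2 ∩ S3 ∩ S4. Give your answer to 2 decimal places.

24.89

The intersection is the polygon with vertices (7,2), (2,1), (5.271,9.505), (7,8.091).
By the shoelace formula its area is 24.89.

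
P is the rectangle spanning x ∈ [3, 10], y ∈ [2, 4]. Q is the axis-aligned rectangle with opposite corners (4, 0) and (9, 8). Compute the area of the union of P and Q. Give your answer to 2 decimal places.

By inclusion–exclusion:
Individual areas: |P| = 14, |Q| = 40.
|P∩Q|: x∈[4,9], y∈[2,4] → 5·2 = 10.
|P ∪ Q| = 54 − 10 = 44.00.

44.00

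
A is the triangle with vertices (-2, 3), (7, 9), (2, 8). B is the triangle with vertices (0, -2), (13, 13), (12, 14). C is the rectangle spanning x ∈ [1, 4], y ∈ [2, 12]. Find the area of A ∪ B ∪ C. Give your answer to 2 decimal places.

48.22

By inclusion–exclusion:
Individual areas: |A| = 10.5, |B| = 14, |C| = 30.
|A∩B| = 0.
|A∩C| = 5.775.
|B∩C| = 0.5026.
|A∩B∩C| = 0.
|A ∪ B ∪ C| = 54.5 − 6.2776 + 0 = 48.22.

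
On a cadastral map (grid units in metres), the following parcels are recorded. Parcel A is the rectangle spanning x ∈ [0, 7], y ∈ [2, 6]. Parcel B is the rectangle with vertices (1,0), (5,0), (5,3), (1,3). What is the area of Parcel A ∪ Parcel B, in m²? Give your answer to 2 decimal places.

36.00

By inclusion–exclusion:
Individual areas: |Parcel A| = 28, |Parcel B| = 12.
|Parcel A∩Parcel B|: x∈[1,5], y∈[2,3] → 4·1 = 4.
|Parcel A ∪ Parcel B| = 40 − 4 = 36.00.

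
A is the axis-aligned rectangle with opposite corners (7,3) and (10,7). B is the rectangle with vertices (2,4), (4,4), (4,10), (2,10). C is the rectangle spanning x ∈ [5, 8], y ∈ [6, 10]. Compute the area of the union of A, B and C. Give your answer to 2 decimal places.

By inclusion–exclusion:
Individual areas: |A| = 12, |B| = 12, |C| = 12.
|A∩B| = 0 (no overlap).
|A∩C|: x∈[7,8], y∈[6,7] → 1·1 = 1.
|B∩C| = 0 (no overlap).
|A∩B∩C| = 0.
|A ∪ B ∪ C| = 36 − 1 + 0 = 35.00.

35.00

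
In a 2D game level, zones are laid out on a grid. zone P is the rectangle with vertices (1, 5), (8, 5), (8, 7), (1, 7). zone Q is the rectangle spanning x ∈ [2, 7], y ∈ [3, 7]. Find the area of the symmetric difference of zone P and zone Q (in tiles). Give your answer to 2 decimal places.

|zone P∩zone Q|: x∈[2,7], y∈[5,7] → 5·2 = 10.
|zone P △ zone Q| = |zone P| + |zone Q| − 2·|zone P∩zone Q| = 14 + 20 − 20 = 14.00.

14.00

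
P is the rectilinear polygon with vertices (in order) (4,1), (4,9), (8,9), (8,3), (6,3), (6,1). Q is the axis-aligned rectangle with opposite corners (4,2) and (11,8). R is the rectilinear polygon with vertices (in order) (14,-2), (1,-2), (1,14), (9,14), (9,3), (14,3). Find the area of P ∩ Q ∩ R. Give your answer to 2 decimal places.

The intersection is the polygon with vertices (8,8), (8,3), (6,3), (6,2), (4,2), (4,8).
By the shoelace formula its area is 22.00.

22.00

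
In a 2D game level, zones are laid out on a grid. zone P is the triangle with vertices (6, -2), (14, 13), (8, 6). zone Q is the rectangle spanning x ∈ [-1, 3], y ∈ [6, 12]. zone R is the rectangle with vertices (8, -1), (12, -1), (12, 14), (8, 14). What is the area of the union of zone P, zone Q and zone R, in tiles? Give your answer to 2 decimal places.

By inclusion–exclusion:
Individual areas: |zone P| = 17, |zone Q| = 24, |zone R| = 60.
|zone P∩zone Q| = 0.
|zone P∩zone R| = 11.3333.
|zone Q∩zone R| = 0 (no overlap).
|zone P∩zone Q∩zone R| = 0.
|zone P ∪ zone Q ∪ zone R| = 101 − 11.3333 + 0 = 89.67.

89.67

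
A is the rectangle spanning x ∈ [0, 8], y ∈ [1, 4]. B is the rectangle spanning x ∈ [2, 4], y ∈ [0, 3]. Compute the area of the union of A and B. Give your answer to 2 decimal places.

By inclusion–exclusion:
Individual areas: |A| = 24, |B| = 6.
|A∩B|: x∈[2,4], y∈[1,3] → 2·2 = 4.
|A ∪ B| = 30 − 4 = 26.00.

26.00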